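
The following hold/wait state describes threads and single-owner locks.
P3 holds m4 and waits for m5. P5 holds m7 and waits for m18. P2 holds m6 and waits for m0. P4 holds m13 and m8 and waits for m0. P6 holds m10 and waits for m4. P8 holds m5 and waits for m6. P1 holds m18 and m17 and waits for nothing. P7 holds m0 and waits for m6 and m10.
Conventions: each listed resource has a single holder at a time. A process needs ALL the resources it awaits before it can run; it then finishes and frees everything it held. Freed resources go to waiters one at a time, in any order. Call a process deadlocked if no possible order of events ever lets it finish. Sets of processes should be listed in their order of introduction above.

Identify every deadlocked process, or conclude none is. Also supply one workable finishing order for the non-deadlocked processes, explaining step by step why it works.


Deadlocked: P3, P2, P4, P6, P8 and P7.
Key observation: along P2 -> P7 -> P2, each member waits on what the next one holds — a deadlock; P3, P6 and P8 are caught in further circular waits and P4 waits into the deadlock from upstream.
One completion order for the rest: P1, P5.
Check, step by step:
  P1: no waits; runs immediately, freeing m18 and m17
  P5 waits on m18 — all released -> runs and releases m7


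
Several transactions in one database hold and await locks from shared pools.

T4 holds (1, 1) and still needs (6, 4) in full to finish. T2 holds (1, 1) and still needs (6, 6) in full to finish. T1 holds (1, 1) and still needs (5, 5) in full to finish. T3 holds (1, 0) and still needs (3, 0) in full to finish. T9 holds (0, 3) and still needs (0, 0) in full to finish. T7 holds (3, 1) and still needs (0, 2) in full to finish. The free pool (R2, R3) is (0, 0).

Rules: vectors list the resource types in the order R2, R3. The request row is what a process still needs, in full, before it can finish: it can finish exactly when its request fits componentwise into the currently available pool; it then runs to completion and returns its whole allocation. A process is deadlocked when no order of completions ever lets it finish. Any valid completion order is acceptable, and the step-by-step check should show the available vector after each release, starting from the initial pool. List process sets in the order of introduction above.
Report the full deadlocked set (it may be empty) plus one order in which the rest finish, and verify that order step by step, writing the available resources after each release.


The deadlocked set is T4, T2 and T1.
Key observation: even finishing T9, T7, T3 leaves just (4, 4) free — too little R2 for any of the remaining processes.
The rest can finish in the order T9, T7, T3. Walking it through:
  pool = (0, 0)
  T9: need (0, 0) fits (0, 0); releases (0, 3), pool now (0, 3)
  T7: need (0, 2) fits (0, 3); releases (3, 1), pool now (3, 4)
  T3: need (3, 0) fits (3, 4); releases (1, 0), pool now (4, 4)
The stuck group stays short no matter what:
  blocked: T4 wants (6, 4), pool (4, 4) — not enough R2
  blocked: T2 wants (6, 6), pool (4, 4) — not enough R2 and R3
  blocked: T1 wants (5, 5), pool (4, 4) — not enough R2 and R3


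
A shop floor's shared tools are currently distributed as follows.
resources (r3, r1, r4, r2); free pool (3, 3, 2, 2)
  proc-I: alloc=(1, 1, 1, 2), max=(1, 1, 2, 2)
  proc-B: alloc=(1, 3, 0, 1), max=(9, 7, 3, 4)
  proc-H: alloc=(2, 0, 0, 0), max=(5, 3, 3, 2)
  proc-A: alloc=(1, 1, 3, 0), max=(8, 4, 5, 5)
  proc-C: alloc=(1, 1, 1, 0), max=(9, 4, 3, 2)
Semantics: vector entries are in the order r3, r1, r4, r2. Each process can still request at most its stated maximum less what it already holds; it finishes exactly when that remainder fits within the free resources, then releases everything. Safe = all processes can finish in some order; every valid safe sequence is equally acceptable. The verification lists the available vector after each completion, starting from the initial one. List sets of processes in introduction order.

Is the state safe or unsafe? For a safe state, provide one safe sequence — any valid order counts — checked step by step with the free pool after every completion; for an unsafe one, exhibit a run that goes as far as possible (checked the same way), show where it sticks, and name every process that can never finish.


UNSAFE — no complete ordering exists.
Key observation: r3 is the bottleneck — with proc-I, proc-H done the pool holds (6, 4, 3, 4), short of every remaining need.
A maximal execution: proc-I, proc-H — then nothing else fits. Verifying each step:
  pool = (3, 3, 2, 2)
  run proc-I (needs (0, 0, 1, 0), free (3, 3, 2, 2)); after release of (1, 1, 1, 2) the pool is (4, 4, 3, 4)
  run proc-H (needs (3, 3, 3, 2), free (4, 4, 3, 4)); after release of (2, 0, 0, 0) the pool is (6, 4, 3, 4)
  blocked: proc-B wants (8, 4, 3, 3), pool (6, 4, 3, 4) — not enough r3
  blocked: proc-A wants (7, 3, 2, 5), pool (6, 4, 3, 4) — not enough r3 and r2
  blocked: proc-C wants (8, 3, 2, 2), pool (6, 4, 3, 4) — not enough r3
Processes that can never finish: proc-B, proc-A and proc-C.


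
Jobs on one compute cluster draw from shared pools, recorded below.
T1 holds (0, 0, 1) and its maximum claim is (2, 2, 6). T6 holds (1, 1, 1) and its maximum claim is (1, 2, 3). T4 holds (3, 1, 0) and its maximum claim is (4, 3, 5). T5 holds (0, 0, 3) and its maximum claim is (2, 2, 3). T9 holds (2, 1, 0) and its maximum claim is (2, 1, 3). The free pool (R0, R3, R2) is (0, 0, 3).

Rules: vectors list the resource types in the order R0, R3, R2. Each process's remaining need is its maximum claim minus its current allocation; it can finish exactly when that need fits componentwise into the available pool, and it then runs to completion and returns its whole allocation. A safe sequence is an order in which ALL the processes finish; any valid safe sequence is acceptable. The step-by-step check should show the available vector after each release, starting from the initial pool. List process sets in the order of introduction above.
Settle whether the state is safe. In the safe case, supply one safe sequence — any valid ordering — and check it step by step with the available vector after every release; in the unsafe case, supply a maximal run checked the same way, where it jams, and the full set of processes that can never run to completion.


SAFE. One safe sequence: T9, T6, T5, T4, T1.
Key observation: T9 marks the first exact bind of the order: its need (0, 0, 3) fits the free (0, 0, 3) with zero slack on a requested resource.
Verifying each step:
  pool = (0, 0, 3)
  T9: need (0, 0, 3) fits (0, 0, 3); releases (2, 1, 0), pool now (2, 1, 3)
  T6: need (0, 1, 2) fits (2, 1, 3); releases (1, 1, 1), pool now (3, 2, 4)
  T5: need (2, 2, 0) fits (3, 2, 4); releases (0, 0, 3), pool now (3, 2, 7)
  T4: need (1, 2, 5) fits (3, 2, 7); releases (3, 1, 0), pool now (6, 3, 7)
  T1: need (2, 2, 5) fits (6, 3, 7); releases (0, 0, 1), pool now (6, 3, 8)


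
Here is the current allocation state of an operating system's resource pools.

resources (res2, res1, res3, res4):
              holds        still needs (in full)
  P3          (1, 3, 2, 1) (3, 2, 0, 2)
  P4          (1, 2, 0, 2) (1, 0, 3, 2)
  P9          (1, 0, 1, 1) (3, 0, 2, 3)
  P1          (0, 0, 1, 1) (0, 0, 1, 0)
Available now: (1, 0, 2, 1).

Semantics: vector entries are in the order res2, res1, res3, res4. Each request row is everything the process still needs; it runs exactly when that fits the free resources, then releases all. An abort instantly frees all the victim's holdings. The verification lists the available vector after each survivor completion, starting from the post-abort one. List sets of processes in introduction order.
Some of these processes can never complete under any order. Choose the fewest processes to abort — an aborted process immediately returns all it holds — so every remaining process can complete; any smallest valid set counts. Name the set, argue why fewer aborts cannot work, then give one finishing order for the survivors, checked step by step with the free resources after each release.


Abort P3.
Key observation: aborting P3 returns (1, 3, 2, 1), and P9 — hopeless before — runs at step 3 with the returned capacity in the pool.
Why nothing smaller works: aborting no one leaves the state deadlocked as given.
Survivors finish in the order: P4, P1, P9. Verifying each step (pool after the aborts first):
  pool = (2, 3, 4, 2)
  P4: need (1, 0, 3, 2) fits (2, 3, 4, 2); releases (1, 2, 0, 2), pool now (3, 5, 4, 4)
  P1: need (0, 0, 1, 0) fits (3, 5, 4, 4); releases (0, 0, 1, 1), pool now (3, 5, 5, 5)
  P9: need (3, 0, 2, 3) fits (3, 5, 5, 5); releases (1, 0, 1, 1), pool now (4, 5, 6, 6)


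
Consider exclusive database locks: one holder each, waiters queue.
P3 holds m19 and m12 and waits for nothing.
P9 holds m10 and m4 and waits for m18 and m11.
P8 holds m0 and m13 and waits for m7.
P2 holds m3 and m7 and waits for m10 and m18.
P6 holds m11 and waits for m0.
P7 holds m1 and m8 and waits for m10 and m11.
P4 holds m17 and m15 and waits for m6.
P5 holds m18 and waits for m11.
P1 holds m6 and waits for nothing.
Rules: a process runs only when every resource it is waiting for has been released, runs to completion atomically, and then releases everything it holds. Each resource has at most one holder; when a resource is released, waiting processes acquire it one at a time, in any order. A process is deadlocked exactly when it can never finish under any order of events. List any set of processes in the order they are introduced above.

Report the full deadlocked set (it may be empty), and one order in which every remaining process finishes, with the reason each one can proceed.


Deadlocked set: P9, P8, P2, P6, P7 and P5.
Key observation: the knot is the closed ring of waits P9 -> P6 -> P8 -> P2 -> P9; P5 is caught in further circular waits and P7 waits into the deadlock from upstream.
One completion order for the rest: P1, P4, P3.
Step-by-step check:
  run P1 (it waits on nothing); releases m6
  P4: everything it awaited (m6) is free; runs, freeing m17 and m15
  run P3 (it waits on nothing); releases m19 and m12


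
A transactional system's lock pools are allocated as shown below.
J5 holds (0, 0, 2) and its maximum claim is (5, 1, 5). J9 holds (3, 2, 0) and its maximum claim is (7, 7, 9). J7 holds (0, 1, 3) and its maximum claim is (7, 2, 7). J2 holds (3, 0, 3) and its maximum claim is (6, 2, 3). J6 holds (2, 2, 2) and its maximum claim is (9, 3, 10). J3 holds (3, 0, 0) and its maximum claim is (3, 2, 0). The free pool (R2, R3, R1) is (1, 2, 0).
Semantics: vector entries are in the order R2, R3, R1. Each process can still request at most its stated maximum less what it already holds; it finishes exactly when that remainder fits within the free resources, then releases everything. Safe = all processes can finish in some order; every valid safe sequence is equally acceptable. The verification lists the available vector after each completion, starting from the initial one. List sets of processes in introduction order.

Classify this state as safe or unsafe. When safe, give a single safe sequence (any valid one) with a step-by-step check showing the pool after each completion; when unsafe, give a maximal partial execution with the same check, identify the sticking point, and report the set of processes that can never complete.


SAFE, for example via the order J3, J2, J5, J7, J6, J9.
Key observation: at J3 the run first touches a limit — (0, 2, 0) against (1, 2, 0), exact on a resource it actually requests.
Walking it through:
  pool = (1, 2, 0)
  J3 needs (0, 2, 0) <= (1, 2, 0) -> finishes; pool += (3, 0, 0) = (4, 2, 0)
  J2 needs (3, 2, 0) <= (4, 2, 0) -> finishes; pool += (3, 0, 3) = (7, 2, 3)
  J5 needs (5, 1, 3) <= (7, 2, 3) -> finishes; pool += (0, 0, 2) = (7, 2, 5)
  J7 needs (7, 1, 4) <= (7, 2, 5) -> finishes; pool += (0, 1, 3) = (7, 3, 8)
  J6 needs (7, 1, 8) <= (7, 3, 8) -> finishes; pool += (2, 2, 2) = (9, 5, 10)
  J9 needs (4, 5, 9) <= (9, 5, 10) -> finishes; pool += (3, 2, 0) = (12, 7, 10)


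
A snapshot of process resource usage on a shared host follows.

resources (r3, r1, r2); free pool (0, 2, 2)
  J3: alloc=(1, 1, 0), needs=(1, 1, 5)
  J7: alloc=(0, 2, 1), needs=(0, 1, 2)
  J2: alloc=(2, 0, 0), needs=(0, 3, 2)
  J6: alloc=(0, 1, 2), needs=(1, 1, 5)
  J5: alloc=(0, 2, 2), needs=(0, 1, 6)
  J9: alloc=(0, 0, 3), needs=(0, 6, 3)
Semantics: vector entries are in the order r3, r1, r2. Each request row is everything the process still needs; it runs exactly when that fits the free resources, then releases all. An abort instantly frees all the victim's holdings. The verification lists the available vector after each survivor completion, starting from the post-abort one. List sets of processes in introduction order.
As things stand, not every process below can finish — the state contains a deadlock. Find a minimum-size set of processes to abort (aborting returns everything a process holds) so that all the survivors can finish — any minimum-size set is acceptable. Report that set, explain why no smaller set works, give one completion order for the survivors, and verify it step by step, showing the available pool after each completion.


Minimum abort set: J6.
Key observation: before aborting J6, J3 was permanently blocked — no order could ever run it; afterwards it completes at step 3.
No smaller set exists: with zero aborts the deadlock remains.
Survivors finish in the order: J2, J7, J3, J9, J5. Check, step by step (pool after the aborts first):
  pool = (0, 3, 4)
  run J2 (needs (0, 3, 2), free (0, 3, 4)); after release of (2, 0, 0) the pool is (2, 3, 4)
  run J7 (needs (0, 1, 2), free (2, 3, 4)); after release of (0, 2, 1) the pool is (2, 5, 5)
  run J3 (needs (1, 1, 5), free (2, 5, 5)); after release of (1, 1, 0) the pool is (3, 6, 5)
  run J9 (needs (0, 6, 3), free (3, 6, 5)); after release of (0, 0, 3) the pool is (3, 6, 8)
  run J5 (needs (0, 1, 6), free (3, 6, 8)); after release of (0, 2, 2) the pool is (3, 8, 10)


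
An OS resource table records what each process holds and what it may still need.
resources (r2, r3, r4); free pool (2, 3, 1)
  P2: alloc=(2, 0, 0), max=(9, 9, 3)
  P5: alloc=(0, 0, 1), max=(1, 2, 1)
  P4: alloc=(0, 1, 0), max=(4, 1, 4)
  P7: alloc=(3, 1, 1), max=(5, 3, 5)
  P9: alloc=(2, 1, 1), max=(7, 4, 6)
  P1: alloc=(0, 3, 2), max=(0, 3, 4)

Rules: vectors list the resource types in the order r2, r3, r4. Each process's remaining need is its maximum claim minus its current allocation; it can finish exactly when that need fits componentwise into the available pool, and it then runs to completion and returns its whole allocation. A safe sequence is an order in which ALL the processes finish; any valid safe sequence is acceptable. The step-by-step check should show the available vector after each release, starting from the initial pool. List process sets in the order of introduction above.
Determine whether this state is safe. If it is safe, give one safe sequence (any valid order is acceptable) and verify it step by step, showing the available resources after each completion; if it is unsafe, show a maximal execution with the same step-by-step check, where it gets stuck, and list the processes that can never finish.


SAFE, for example via the order P5, P1, P7, P4, P9, P2.
Key observation: P1 marks the first exact bind of the order: its need (0, 0, 2) fits the free (2, 3, 2) with zero slack on a requested resource.
Check, step by step:
  pool = (2, 3, 1)
  P5 needs (1, 2, 0) <= (2, 3, 1) -> finishes; pool += (0, 0, 1) = (2, 3, 2)
  P1 needs (0, 0, 2) <= (2, 3, 2) -> finishes; pool += (0, 3, 2) = (2, 6, 4)
  P7 needs (2, 2, 4) <= (2, 6, 4) -> finishes; pool += (3, 1, 1) = (5, 7, 5)
  P4 needs (4, 0, 4) <= (5, 7, 5) -> finishes; pool += (0, 1, 0) = (5, 8, 5)
  P9 needs (5, 3, 5) <= (5, 8, 5) -> finishes; pool += (2, 1, 1) = (7, 9, 6)
  P2 needs (7, 9, 3) <= (7, 9, 6) -> finishes; pool += (2, 0, 0) = (9, 9, 6)


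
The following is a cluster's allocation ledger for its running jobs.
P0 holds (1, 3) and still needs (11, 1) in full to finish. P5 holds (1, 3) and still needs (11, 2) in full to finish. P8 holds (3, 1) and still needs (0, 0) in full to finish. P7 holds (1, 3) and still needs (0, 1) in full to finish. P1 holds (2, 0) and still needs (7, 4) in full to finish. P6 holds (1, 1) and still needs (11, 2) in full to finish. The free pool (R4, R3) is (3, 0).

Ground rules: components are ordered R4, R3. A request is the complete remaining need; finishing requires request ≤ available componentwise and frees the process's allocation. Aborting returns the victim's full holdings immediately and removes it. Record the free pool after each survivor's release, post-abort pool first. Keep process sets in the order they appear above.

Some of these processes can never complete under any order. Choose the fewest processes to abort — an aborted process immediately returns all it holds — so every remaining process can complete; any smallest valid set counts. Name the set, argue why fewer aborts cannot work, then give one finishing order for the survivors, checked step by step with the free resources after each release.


The answer: abort P0 and P6.
Key observation: the deadlocked P5 becomes finishable only because P0 and P6 released (2, 4); it completes at step 4 below.
No one abort is enough; case by case: P0 alone leaves P5 blocked (short on R4); P5 alone leaves P0 blocked (short on R4); P8 alone leaves P0 blocked (short on R4); P7 alone leaves P0 blocked (short on R4); P1 alone leaves P0 blocked (short on R4); P6 alone leaves P0 blocked (short on R4).
The survivors complete as P7, P8, P1, P5. Walking it through (starting from the post-abort pool):
  pool = (5, 4)
  P7: need (0, 1) fits (5, 4); releases (1, 3), pool now (6, 7)
  P8: need (0, 0) fits (6, 7); releases (3, 1), pool now (9, 8)
  P1: need (7, 4) fits (9, 8); releases (2, 0), pool now (11, 8)
  P5: need (11, 2) fits (11, 8); releases (1, 3), pool now (12, 11)


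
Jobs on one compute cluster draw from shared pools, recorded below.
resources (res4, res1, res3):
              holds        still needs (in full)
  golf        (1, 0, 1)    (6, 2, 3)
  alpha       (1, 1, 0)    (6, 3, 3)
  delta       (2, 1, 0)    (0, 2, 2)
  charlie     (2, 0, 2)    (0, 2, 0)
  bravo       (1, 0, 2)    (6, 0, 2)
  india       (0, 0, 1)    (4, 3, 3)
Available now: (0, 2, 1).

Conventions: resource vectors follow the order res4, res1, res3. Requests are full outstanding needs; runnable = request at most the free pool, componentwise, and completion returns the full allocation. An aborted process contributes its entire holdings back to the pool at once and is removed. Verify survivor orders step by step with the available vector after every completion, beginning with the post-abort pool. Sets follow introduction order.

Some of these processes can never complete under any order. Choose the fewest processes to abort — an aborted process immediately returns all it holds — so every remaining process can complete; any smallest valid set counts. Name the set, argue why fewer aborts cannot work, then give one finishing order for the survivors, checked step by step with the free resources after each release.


Minimum abort set: alpha and bravo.
Key observation: no ordering could ever have run golf before the abort of alpha and bravo; with (2, 1, 2) back in the pool it fits at step 4.
Minimality, checking each single-abort alternative: golf alone leaves alpha blocked (short on res4); alpha alone leaves golf blocked (short on res4); delta alone leaves golf blocked (short on res4); charlie alone leaves golf blocked (short on res4); bravo alone leaves golf blocked (short on res4); india alone leaves golf blocked (short on res4).
Survivors finish in the order: delta, india, charlie, golf. Step-by-step check (pool after the aborts first):
  pool = (2, 3, 3)
  run delta (needs (0, 2, 2), free (2, 3, 3)); after release of (2, 1, 0) the pool is (4, 4, 3)
  run india (needs (4, 3, 3), free (4, 4, 3)); after release of (0, 0, 1) the pool is (4, 4, 4)
  run charlie (needs (0, 2, 0), free (4, 4, 4)); after release of (2, 0, 2) the pool is (6, 4, 6)
  run golf (needs (6, 2, 3), free (6, 4, 6)); after release of (1, 0, 1) the pool is (7, 4, 7)


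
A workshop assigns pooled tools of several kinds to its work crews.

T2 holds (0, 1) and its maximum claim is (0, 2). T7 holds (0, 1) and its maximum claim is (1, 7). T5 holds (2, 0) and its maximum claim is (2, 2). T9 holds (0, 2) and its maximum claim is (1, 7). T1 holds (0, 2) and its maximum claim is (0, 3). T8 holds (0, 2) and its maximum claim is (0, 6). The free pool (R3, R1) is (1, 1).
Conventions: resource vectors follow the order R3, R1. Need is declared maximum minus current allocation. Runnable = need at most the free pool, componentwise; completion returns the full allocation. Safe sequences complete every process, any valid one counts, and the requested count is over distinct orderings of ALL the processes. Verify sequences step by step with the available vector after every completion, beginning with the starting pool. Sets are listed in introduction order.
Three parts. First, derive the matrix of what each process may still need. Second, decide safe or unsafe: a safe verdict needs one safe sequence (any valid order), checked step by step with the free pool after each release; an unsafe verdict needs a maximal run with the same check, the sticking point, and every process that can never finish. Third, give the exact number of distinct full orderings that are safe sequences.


(1) Need matrix, components ordered R3, R1:
  T2: (0, 1)
  T7: (1, 6)
  T5: (0, 2)
  T9: (1, 5)
  T1: (0, 1)
  T8: (0, 4)
(2) SAFE — a valid safe sequence is T1, T5, T2, T8, T7, T9.
Key observation: T1 marks the first exact bind of the order: its need (0, 1) fits the free (1, 1) with zero slack on a requested resource.
Walking it through:
  pool = (1, 1)
  T1: need (0, 1) fits (1, 1); releases (0, 2), pool now (1, 3)
  T5: need (0, 2) fits (1, 3); releases (2, 0), pool now (3, 3)
  T2: need (0, 1) fits (3, 3); releases (0, 1), pool now (3, 4)
  T8: need (0, 4) fits (3, 4); releases (0, 2), pool now (3, 6)
  T7: need (1, 6) fits (3, 6); releases (0, 1), pool now (3, 7)
  T9: need (1, 5) fits (3, 7); releases (0, 2), pool now (3, 9)
(3) Precisely 20 of the possible complete orderings are safe sequences.


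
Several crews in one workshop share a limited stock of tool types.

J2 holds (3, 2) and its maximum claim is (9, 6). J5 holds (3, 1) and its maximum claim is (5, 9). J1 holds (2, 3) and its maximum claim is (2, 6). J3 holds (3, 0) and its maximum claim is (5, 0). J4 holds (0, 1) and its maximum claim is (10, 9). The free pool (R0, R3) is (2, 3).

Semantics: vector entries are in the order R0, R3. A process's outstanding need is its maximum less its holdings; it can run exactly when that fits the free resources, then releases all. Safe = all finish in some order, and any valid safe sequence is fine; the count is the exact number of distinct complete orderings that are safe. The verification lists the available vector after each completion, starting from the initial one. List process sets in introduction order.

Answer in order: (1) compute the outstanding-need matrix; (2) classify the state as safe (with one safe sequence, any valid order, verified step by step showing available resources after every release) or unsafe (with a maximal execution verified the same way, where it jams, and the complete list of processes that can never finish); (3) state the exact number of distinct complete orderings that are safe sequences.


(1) Need matrix, components ordered R0, R3:
  J2: (6, 4)
  J5: (2, 8)
  J1: (0, 3)
  J3: (2, 0)
  J4: (10, 8)
(2) The state is SAFE; one workable sequence: J1, J3, J2, J4, J5.
Key observation: at J1 the run first touches a limit — (0, 3) against (2, 3), exact on a resource it actually requests.
Step-by-step check:
  pool = (2, 3)
  J1 needs (0, 3) <= (2, 3) -> finishes; pool += (2, 3) = (4, 6)
  J3 needs (2, 0) <= (4, 6) -> finishes; pool += (3, 0) = (7, 6)
  J2 needs (6, 4) <= (7, 6) -> finishes; pool += (3, 2) = (10, 8)
  J4 needs (10, 8) <= (10, 8) -> finishes; pool += (0, 1) = (10, 9)
  J5 needs (2, 8) <= (10, 9) -> finishes; pool += (3, 1) = (13, 10)
(3) Precisely 4 of the possible complete orderings are safe sequences.


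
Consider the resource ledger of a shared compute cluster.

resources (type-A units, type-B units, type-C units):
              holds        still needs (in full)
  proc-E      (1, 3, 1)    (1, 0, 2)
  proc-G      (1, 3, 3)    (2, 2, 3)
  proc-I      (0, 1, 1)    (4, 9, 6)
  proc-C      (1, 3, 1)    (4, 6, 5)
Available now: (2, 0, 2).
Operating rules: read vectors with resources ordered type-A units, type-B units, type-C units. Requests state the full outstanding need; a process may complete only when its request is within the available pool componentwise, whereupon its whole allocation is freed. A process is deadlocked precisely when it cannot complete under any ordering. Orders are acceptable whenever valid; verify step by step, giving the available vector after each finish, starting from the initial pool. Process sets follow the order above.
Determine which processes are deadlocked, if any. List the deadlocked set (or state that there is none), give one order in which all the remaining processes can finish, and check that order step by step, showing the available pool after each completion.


No process is deadlocked.
Key observation: proc-E leads a chain of completions in which each release enables another process.
The rest can finish in the order proc-E, proc-G, proc-C, proc-I. Walking it through:
  pool = (2, 0, 2)
  proc-E needs (1, 0, 2) <= (2, 0, 2) -> finishes; pool += (1, 3, 1) = (3, 3, 3)
  proc-G needs (2, 2, 3) <= (3, 3, 3) -> finishes; pool += (1, 3, 3) = (4, 6, 6)
  proc-C needs (4, 6, 5) <= (4, 6, 6) -> finishes; pool += (1, 3, 1) = (5, 9, 7)
  proc-I needs (4, 9, 6) <= (5, 9, 7) -> finishes; pool += (0, 1, 1) = (5, 10, 8)


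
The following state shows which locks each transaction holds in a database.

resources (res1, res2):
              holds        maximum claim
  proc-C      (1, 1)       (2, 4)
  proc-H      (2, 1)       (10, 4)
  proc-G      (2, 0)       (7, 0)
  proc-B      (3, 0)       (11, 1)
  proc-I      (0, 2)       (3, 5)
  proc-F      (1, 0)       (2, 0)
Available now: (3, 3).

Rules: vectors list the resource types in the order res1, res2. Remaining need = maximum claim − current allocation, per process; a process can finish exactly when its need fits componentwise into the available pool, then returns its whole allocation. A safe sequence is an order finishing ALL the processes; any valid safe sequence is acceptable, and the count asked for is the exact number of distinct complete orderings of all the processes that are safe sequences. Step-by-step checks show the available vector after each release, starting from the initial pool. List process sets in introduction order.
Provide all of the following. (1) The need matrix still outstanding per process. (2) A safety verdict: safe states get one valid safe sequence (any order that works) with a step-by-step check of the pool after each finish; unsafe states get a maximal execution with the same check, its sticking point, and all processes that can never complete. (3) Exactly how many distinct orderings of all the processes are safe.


(1) Outstanding need per process (order res1, res2):
  proc-C: (1, 3)
  proc-H: (8, 3)
  proc-G: (5, 0)
  proc-B: (8, 1)
  proc-I: (3, 3)
  proc-F: (1, 0)
(2) The state is UNSAFE.
Key observation: proc-F, proc-I, proc-C, proc-G can finish, but then (7, 6) is all there is, and the blocked group's res1 demands exceed it.
The run proc-F, proc-I, proc-C, proc-G cannot be extended any further. Verifying each step:
  pool = (3, 3)
  proc-F needs (1, 0) <= (3, 3) -> finishes; pool += (1, 0) = (4, 3)
  proc-I needs (3, 3) <= (4, 3) -> finishes; pool += (0, 2) = (4, 5)
  proc-C needs (1, 3) <= (4, 5) -> finishes; pool += (1, 1) = (5, 6)
  proc-G needs (5, 0) <= (5, 6) -> finishes; pool += (2, 0) = (7, 6)
  blocked: proc-H wants (8, 3), pool (7, 6) — not enough res1
  blocked: proc-B wants (8, 1), pool (7, 6) — not enough res1
Never able to finish: proc-H and proc-B.
(3) Precisely 0 of the possible complete orderings are safe sequences.


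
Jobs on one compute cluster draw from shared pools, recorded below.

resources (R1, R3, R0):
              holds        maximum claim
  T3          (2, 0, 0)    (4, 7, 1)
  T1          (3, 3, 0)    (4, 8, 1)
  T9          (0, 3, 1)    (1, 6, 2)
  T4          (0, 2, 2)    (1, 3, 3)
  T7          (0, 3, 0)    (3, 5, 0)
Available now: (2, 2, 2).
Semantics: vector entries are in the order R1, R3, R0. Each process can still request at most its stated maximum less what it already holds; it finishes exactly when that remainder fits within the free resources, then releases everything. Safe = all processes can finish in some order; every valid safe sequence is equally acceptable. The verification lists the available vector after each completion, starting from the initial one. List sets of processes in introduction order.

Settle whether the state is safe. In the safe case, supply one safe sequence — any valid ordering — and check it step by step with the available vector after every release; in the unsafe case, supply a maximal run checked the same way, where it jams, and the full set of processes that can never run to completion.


SAFE. One safe sequence: T4, T9, T3, T1, T7.
Key observation: the order's first zero-slack moment is T3 ((2, 7, 1) needed, (2, 7, 5) free — a requested resource with nothing to spare).
Walking it through:
  pool = (2, 2, 2)
  T4: need (1, 1, 1) fits (2, 2, 2); releases (0, 2, 2), pool now (2, 4, 4)
  T9: need (1, 3, 1) fits (2, 4, 4); releases (0, 3, 1), pool now (2, 7, 5)
  T3: need (2, 7, 1) fits (2, 7, 5); releases (2, 0, 0), pool now (4, 7, 5)
  T1: need (1, 5, 1) fits (4, 7, 5); releases (3, 3, 0), pool now (7, 10, 5)
  T7: need (3, 2, 0) fits (7, 10, 5); releases (0, 3, 0), pool now (7, 13, 5)


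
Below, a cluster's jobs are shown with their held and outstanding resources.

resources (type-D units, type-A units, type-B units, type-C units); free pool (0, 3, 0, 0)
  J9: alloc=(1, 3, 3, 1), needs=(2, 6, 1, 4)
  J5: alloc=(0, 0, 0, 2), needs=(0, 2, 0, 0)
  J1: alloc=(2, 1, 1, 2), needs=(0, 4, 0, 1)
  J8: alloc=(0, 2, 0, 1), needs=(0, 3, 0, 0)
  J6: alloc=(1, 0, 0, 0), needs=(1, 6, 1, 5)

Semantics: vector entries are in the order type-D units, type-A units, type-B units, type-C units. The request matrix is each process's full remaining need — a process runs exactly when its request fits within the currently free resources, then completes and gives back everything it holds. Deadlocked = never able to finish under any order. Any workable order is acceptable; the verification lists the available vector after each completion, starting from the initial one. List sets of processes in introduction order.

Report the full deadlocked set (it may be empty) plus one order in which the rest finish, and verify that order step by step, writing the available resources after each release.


No process is deadlocked.
Key observation: there is always a runnable process — J8 first — so the state unwinds completely.
The rest can finish in the order J8, J5, J1, J6, J9. Check, step by step:
  pool = (0, 3, 0, 0)
  run J8 (needs (0, 3, 0, 0), free (0, 3, 0, 0)); after release of (0, 2, 0, 1) the pool is (0, 5, 0, 1)
  run J5 (needs (0, 2, 0, 0), free (0, 5, 0, 1)); after release of (0, 0, 0, 2) the pool is (0, 5, 0, 3)
  run J1 (needs (0, 4, 0, 1), free (0, 5, 0, 3)); after release of (2, 1, 1, 2) the pool is (2, 6, 1, 5)
  run J6 (needs (1, 6, 1, 5), free (2, 6, 1, 5)); after release of (1, 0, 0, 0) the pool is (3, 6, 1, 5)
  run J9 (needs (2, 6, 1, 4), free (3, 6, 1, 5)); after release of (1, 3, 3, 1) the pool is (4, 9, 4, 6)


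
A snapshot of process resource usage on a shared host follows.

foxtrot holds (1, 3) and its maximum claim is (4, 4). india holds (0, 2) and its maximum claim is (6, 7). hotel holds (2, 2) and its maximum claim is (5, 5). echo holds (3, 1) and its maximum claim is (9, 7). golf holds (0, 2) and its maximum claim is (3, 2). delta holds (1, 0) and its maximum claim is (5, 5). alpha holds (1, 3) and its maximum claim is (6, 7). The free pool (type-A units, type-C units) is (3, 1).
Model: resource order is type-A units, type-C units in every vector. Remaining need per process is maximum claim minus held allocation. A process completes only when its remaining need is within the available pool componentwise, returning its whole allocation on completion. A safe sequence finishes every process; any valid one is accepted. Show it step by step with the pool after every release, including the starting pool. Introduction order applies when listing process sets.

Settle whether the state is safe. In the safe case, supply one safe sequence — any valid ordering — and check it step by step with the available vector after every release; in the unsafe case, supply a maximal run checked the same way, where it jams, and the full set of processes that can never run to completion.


The state is SAFE; one workable sequence: foxtrot, hotel, delta, india, golf, alpha, echo.
Key observation: the order's first zero-slack moment is foxtrot ((3, 1) needed, (3, 1) free — a requested resource with nothing to spare).
Check, step by step:
  pool = (3, 1)
  foxtrot needs (3, 1) <= (3, 1) -> finishes; pool += (1, 3) = (4, 4)
  hotel needs (3, 3) <= (4, 4) -> finishes; pool += (2, 2) = (6, 6)
  delta needs (4, 5) <= (6, 6) -> finishes; pool += (1, 0) = (7, 6)
  india needs (6, 5) <= (7, 6) -> finishes; pool += (0, 2) = (7, 8)
  golf needs (3, 0) <= (7, 8) -> finishes; pool += (0, 2) = (7, 10)
  alpha needs (5, 4) <= (7, 10) -> finishes; pool += (1, 3) = (8, 13)
  echo needs (6, 6) <= (8, 13) -> finishes; pool += (3, 1) = (11, 14)


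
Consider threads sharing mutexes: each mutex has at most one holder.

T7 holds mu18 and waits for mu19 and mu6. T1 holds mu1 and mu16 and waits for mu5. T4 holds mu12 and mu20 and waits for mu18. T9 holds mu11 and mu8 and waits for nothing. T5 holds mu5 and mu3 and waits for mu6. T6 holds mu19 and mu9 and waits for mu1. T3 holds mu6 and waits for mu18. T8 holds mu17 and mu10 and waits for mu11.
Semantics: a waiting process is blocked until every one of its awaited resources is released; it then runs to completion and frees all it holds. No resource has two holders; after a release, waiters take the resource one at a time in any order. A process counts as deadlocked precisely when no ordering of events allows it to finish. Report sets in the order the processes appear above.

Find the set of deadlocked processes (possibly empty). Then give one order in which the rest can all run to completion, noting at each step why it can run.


The deadlocked set is T7, T1, T4, T5, T6 and T3.
Key observation: T7 -> T6 -> T1 -> T5 -> T3 -> T7 is a circular wait — nothing in it can go first; T4 waits into the deadlock from upstream.
The rest can finish in the order T9, T8.
Walking it through:
  run T9 (it waits on nothing); releases mu11 and mu8
  T8 waits on mu11 — all released -> runs and releases mu17 and mu10


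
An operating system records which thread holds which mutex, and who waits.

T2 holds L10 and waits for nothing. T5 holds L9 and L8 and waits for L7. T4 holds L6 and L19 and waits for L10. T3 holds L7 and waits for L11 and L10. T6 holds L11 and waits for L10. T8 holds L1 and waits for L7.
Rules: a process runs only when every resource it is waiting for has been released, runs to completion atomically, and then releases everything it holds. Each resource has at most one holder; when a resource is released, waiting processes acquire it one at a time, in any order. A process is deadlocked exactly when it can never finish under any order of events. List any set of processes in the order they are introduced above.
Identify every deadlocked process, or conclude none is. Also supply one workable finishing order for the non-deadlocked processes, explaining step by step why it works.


Nothing here is deadlocked.
Key observation: although several processes wait, no cycle exists — each chain bottoms out at a free runner.
A valid finishing order for the others: T2, T6, T3, T5, T8, T4.
Check, step by step:
  T2: no waits; runs immediately, freeing L10
  T6 waits on L10 — all released -> runs and releases L11
  T3 waits on L11 and L10 — all released -> runs and releases L7
  T5 waits on L7 — all released -> runs and releases L9 and L8
  T8 waits on L7 — all released -> runs and releases L1
  T4 waits on L10 — all released -> runs and releases L6 and L19


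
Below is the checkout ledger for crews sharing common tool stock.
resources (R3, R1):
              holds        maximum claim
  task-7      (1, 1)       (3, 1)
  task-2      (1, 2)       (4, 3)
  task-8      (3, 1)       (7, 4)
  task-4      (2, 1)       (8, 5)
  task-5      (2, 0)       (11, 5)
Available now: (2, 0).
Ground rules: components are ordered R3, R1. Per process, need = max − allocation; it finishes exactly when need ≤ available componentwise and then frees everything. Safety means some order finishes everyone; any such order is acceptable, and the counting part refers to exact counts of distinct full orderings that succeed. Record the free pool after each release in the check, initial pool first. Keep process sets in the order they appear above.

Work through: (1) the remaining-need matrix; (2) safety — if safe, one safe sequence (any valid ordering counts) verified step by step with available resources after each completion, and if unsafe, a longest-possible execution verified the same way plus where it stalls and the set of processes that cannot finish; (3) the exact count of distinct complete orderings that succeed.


(1) Outstanding need per process (order R3, R1):
  task-7: (2, 0)
  task-2: (3, 1)
  task-8: (4, 3)
  task-4: (6, 4)
  task-5: (9, 5)
(2) SAFE — a valid safe sequence is task-7, task-2, task-8, task-4, task-5.
Key observation: at task-7 the run first touches a limit — (2, 0) against (2, 0), exact on a resource it actually requests.
Check, step by step:
  pool = (2, 0)
  task-7 needs (2, 0) <= (2, 0) -> finishes; pool += (1, 1) = (3, 1)
  task-2 needs (3, 1) <= (3, 1) -> finishes; pool += (1, 2) = (4, 3)
  task-8 needs (4, 3) <= (4, 3) -> finishes; pool += (3, 1) = (7, 4)
  task-4 needs (6, 4) <= (7, 4) -> finishes; pool += (2, 1) = (9, 5)
  task-5 needs (9, 5) <= (9, 5) -> finishes; pool += (2, 0) = (11, 5)
(3) The exact count: 1 of the possible complete orderings is a safe sequence.


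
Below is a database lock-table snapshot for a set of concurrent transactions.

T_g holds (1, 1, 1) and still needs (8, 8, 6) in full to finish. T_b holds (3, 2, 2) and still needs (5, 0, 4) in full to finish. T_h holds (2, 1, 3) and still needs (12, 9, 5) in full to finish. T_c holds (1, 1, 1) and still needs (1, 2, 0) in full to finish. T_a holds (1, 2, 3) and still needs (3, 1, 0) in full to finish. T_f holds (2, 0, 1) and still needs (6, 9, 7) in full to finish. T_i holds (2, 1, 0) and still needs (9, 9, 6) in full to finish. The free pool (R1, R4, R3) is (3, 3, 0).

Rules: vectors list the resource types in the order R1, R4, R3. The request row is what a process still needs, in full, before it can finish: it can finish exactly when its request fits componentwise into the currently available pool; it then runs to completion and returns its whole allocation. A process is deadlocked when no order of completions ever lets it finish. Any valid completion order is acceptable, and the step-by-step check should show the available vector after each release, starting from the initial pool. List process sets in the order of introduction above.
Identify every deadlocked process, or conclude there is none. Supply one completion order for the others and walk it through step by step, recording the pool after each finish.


No process is deadlocked.
Key observation: no deadlock: T_c fits now, and the freed resources carry the rest through.
One completion order for the rest: T_c, T_a, T_b, T_g, T_i, T_f, T_h. Verifying each step:
  pool = (3, 3, 0)
  T_c: need (1, 2, 0) fits (3, 3, 0); releases (1, 1, 1), pool now (4, 4, 1)
  T_a: need (3, 1, 0) fits (4, 4, 1); releases (1, 2, 3), pool now (5, 6, 4)
  T_b: need (5, 0, 4) fits (5, 6, 4); releases (3, 2, 2), pool now (8, 8, 6)
  T_g: need (8, 8, 6) fits (8, 8, 6); releases (1, 1, 1), pool now (9, 9, 7)
  T_i: need (9, 9, 6) fits (9, 9, 7); releases (2, 1, 0), pool now (11, 10, 7)
  T_f: need (6, 9, 7) fits (11, 10, 7); releases (2, 0, 1), pool now (13, 10, 8)
  T_h: need (12, 9, 5) fits (13, 10, 8); releases (2, 1, 3), pool now (15, 11, 11)
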